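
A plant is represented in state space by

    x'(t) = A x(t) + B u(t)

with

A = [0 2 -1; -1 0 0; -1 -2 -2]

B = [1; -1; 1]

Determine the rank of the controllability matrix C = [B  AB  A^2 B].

3

AB = [[-3], [-1], [-1]]
A^2B = [[-1], [3], [7]]
Controllability matrix C = [B  AB  A^2B] = [[1, -3, -1], [-1, -1, 3], [1, -1, 7]]
det(C) = 1·((-1)·7 - 3·(-1)) - (-3)·((-1)·7 - 3·1) + (-1)·((-1)·(-1) - (-1)·1) = 1·(-4) - (-3)·(-10) + (-1)·2 = -36 ≠ 0, so rank(C) = 3.
rank(C) = 3 = n, so the pair (A, B) is completely controllable.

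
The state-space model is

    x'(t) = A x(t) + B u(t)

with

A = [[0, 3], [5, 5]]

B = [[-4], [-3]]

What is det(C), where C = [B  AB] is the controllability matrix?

AB = [[-9], [-35]]
Controllability matrix C = [B  AB] = [[-4, -9], [-3, -35]]
det(C) = (-4)·(-35) - (-9)·(-3) = 140 - 27 = 113
Since det(C) ≠ 0, rank(C) = 2 and the system is completely controllable.

113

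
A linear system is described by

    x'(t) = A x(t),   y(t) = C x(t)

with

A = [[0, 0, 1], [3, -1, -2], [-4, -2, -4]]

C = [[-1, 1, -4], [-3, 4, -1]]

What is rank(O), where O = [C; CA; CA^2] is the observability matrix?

3

CA = [[19, 7, 13], [16, -2, -7]]
CA^2 = [[-31, -33, -47], [22, 16, 48]]
Observability matrix O = [C; CA; CA^2] = [[-1, 1, -4], [-3, 4, -1], [19, 7, 13], [16, -2, -7], [-31, -33, -47], [22, 16, 48]]
Take the 3×3 submatrix of O formed by rows 1, 2, 3: [[-1, 1, -4], [-3, 4, -1], [19, 7, 13]]. Its determinant is (-1)·(4·13 - (-1)·7) - 1·((-3)·13 - (-1)·19) + (-4)·((-3)·7 - 4·19) = (-1)·59 - 1·(-20) + (-4)·(-97) = 349 ≠ 0.
So rank(O) ≥ 3; since O has 3 columns, rank(O) = 3.
rank(O) = 3 = n, so the pair (A, C) is completely observable.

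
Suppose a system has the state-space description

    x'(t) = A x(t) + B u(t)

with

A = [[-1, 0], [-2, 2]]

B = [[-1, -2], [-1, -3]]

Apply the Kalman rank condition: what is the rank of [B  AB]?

AB = [[1, 2], [0, -2]]
Controllability matrix C = [B  AB] = [[-1, -2, 1, 2], [-1, -3, 0, -2]]
Take the 2×2 submatrix of C formed by columns 1, 2: [[-1, -2], [-1, -3]]. Its determinant is (-1)·(-3) - (-2)·(-1) = 3 - 2 = 1 ≠ 0.
So rank(C) ≥ 2; since C has 2 rows, rank(C) = 2.
rank(C) = 2 = n, so the pair (A, B) is completely controllable.

2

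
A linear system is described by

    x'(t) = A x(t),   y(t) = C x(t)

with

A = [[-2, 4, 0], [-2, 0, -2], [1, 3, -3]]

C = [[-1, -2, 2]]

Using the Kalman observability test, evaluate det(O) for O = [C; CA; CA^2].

392

CA = [[8, 2, -2]]
CA^2 = [[-22, 26, 2]]
Observability matrix O = [C; CA; CA^2] = [[-1, -2, 2], [8, 2, -2], [-22, 26, 2]]
Expanding along the first row, det(O) = (-1)·(2·2 - (-2)·26) - (-2)·(8·2 - (-2)·(-22)) + 2·(8·26 - 2·(-22)) = (-1)·56 - (-2)·(-28) + 2·252 = 392
Since det(O) ≠ 0, rank(O) = 3 and the system is completely observable.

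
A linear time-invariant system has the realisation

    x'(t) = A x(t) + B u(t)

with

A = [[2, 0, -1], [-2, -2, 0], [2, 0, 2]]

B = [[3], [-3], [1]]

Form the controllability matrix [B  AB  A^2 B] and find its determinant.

532

AB = [[5], [0], [8]]
A^2B = [[2], [-10], [26]]
Controllability matrix C = [B  AB  A^2B] = [[3, 5, 2], [-3, 0, -10], [1, 8, 26]]
Expanding along the first row, det(C) = 3·(0·26 - (-10)·8) - 5·((-3)·26 - (-10)·1) + 2·((-3)·8 - 0·1) = 3·80 - 5·(-68) + 2·(-24) = 532
Since det(C) ≠ 0, rank(C) = 3 and the system is completely controllable.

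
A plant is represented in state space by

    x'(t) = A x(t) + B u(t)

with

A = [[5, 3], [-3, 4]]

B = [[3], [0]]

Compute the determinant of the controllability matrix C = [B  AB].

-27

AB = [[15], [-9]]
Controllability matrix C = [B  AB] = [[3, 15], [0, -9]]
det(C) = 3·(-9) - 15·0 = -27 - 0 = -27
Since det(C) ≠ 0, rank(C) = 2 and the system is completely controllable.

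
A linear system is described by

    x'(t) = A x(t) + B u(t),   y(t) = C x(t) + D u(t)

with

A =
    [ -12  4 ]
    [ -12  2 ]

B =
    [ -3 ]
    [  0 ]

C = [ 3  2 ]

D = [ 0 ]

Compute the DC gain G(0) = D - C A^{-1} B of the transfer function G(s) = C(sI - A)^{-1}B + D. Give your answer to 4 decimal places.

G(0) = C(-A)^{-1}B + D = -C A^{-1} B + D.
det A = 24, so A^{-1} = (1/24)·adj(A) = [[1/12, -1/6], [1/2, -1/2]]
A^{-1} B = [-1/4, -3/2]^T
C A^{-1} B = -15/4
G(0) = D - C A^{-1} B = 0 - (-15/4) = 15/4 ≈ 3.7500

3.7500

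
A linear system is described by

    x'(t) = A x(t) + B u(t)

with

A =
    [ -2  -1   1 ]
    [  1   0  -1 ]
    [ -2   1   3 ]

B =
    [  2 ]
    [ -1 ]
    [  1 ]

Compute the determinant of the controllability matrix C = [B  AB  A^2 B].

AB = [[-2], [1], [-2]]
A^2B = [[1], [0], [-1]]
Controllability matrix C = [B  AB  A^2B] = [[2, -2, 1], [-1, 1, 0], [1, -2, -1]]
Expanding along the first row, det(C) = 2·(1·(-1) - 0·(-2)) - (-2)·((-1)·(-1) - 0·1) + 1·((-1)·(-2) - 1·1) = 2·(-1) - (-2)·1 + 1·1 = 1
Since det(C) ≠ 0, rank(C) = 3 and the system is completely controllable.

1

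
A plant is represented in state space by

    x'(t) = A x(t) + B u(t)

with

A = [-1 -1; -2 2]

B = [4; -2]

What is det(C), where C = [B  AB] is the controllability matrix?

-52

AB = [[-2], [-12]]
Controllability matrix C = [B  AB] = [[4, -2], [-2, -12]]
det(C) = 4·(-12) - (-2)·(-2) = -48 - 4 = -52
Since det(C) ≠ 0, rank(C) = 2 and the system is completely controllable.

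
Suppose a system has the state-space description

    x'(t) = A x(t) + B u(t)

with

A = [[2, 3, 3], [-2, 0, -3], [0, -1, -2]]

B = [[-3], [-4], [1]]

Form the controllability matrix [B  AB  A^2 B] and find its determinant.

AB = [[-15], [3], [2]]
A^2B = [[-15], [24], [-7]]
Controllability matrix C = [B  AB  A^2B] = [[-3, -15, -15], [-4, 3, 24], [1, 2, -7]]
Expanding along the first row, det(C) = (-3)·(3·(-7) - 24·2) - (-15)·((-4)·(-7) - 24·1) + (-15)·((-4)·2 - 3·1) = (-3)·(-69) - (-15)·4 + (-15)·(-11) = 432
Since det(C) ≠ 0, rank(C) = 3 and the system is completely controllable.

432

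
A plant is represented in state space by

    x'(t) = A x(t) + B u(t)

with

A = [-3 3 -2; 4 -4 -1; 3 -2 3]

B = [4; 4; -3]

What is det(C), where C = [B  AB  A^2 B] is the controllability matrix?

59

AB = [[6], [3], [-5]]
A^2B = [[1], [17], [-3]]
Controllability matrix C = [B  AB  A^2B] = [[4, 6, 1], [4, 3, 17], [-3, -5, -3]]
Expanding along the first row, det(C) = 4·(3·(-3) - 17·(-5)) - 6·(4·(-3) - 17·(-3)) + 1·(4·(-5) - 3·(-3)) = 4·76 - 6·39 + 1·(-11) = 59
Since det(C) ≠ 0, rank(C) = 3 and the system is completely controllable.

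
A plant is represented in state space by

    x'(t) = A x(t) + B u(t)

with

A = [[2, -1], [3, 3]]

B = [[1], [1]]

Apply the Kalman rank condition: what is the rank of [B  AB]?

AB = [[1], [6]]
Controllability matrix C = [B  AB] = [[1, 1], [1, 6]]
det(C) = 1·6 - 1·1 = 6 - 1 = 5 ≠ 0, so rank(C) = 2.
rank(C) = 2 = n, so the pair (A, B) is completely controllable.

2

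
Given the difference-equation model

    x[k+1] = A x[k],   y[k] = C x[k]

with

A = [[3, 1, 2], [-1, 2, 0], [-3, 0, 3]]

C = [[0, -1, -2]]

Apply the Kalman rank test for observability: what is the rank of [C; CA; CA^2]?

3

CA = [[7, -2, -6]]
CA^2 = [[41, 3, -4]]
Observability matrix O = [C; CA; CA^2] = [[0, -1, -2], [7, -2, -6], [41, 3, -4]]
det(O) = 0·((-2)·(-4) - (-6)·3) - (-1)·(7·(-4) - (-6)·41) + (-2)·(7·3 - (-2)·41) = 0·26 - (-1)·218 + (-2)·103 = 12 ≠ 0, so rank(O) = 3.
rank(O) = 3 = n, so the pair (A, C) is completely observable.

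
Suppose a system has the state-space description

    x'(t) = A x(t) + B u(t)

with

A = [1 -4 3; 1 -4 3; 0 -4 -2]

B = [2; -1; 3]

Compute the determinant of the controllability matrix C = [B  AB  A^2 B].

AB = [[15], [15], [-2]]
A^2B = [[-51], [-51], [-56]]
Controllability matrix C = [B  AB  A^2B] = [[2, 15, -51], [-1, 15, -51], [3, -2, -56]]
Expanding along the first row, det(C) = 2·(15·(-56) - (-51)·(-2)) - 15·((-1)·(-56) - (-51)·3) + (-51)·((-1)·(-2) - 15·3) = 2·(-942) - 15·209 + (-51)·(-43) = -2826
Since det(C) ≠ 0, rank(C) = 3 and the system is completely controllable.

-2826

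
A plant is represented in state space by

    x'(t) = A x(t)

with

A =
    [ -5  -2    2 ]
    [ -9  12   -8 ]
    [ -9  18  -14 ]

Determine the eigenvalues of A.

det(sI - A) = s^3 - (tr A)s^2 + (M11 + M22 + M33)s - det A, where Mii is the 2×2 principal minor of A obtained by deleting row i and column i.
tr A = (-5) + 12 + (-14) = -7; M11 = 12·(-14) - (-8)·18 = -168 - (-144) = -24; M22 = (-5)·(-14) - 2·(-9) = 70 - (-18) = 88; M33 = (-5)·12 - (-2)·(-9) = -60 - 18 = -78; sum of minors = -14.
det A = (-5)·(12·(-14) - (-8)·18) - (-2)·((-9)·(-14) - (-8)·(-9)) + 2·((-9)·18 - 12·(-9)) = (-5)·(-24) - (-2)·54 + 2·(-54) = 120.
So p(s) = det(sI - A) = s^3 + 7s^2 - 14s - 120.
Rational-root test: any integer root divides -120. Testing small divisors, s = 4 works: p(4) = 64 + 112 + (-56) + (-120) = 0, so (s - 4) is a factor.
Dividing, p(s) = (s - 4)(s^2 + 11s + 30).
Factor s^2 + 11s + 30: two numbers with sum -11 and product 30 are -5 and -6, so s^2 + 11s + 30 = (s + 5)(s + 6).
Hence p(s) = (s - 4) (s + 5) (s + 6), with roots -6, -5, 4.
At least one eigenvalue has non-negative real part, so the system is not asymptotically stable.

-6, -5, 4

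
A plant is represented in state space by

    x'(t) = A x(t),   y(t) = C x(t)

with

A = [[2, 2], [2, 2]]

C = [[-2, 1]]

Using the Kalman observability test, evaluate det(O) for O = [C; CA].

6

CA = [[-2, -2]]
Observability matrix O = [C; CA] = [[-2, 1], [-2, -2]]
det(O) = (-2)·(-2) - 1·(-2) = 4 - (-2) = 6
Since det(O) ≠ 0, rank(O) = 2 and the system is completely observable.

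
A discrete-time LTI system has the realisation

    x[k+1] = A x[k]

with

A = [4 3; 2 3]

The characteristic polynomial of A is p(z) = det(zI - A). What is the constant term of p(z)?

6

For a 2×2 matrix, det(zI - A) = z^2 - (tr A)z + det A.
tr A = 7, det A = 6.
So p(z) = z^2 - 7z + 6.
The constant term is 6.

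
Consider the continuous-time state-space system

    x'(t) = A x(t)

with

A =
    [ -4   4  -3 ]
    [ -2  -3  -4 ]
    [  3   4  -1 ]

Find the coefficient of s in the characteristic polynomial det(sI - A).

Expand det(sI - A) for the 3×3 matrix.
p(s) = s^3 + 8s^2 + 52s + 135.
(Check: constant term = det(-A) = (-1)^3 det A = 135; coefficient of s^2 = -tr A = 8.)
The coefficient of s is 52.

52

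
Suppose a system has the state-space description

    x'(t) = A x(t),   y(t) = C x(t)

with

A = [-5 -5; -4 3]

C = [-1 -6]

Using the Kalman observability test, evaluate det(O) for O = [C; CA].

CA = [[29, -13]]
Observability matrix O = [C; CA] = [[-1, -6], [29, -13]]
det(O) = (-1)·(-13) - (-6)·29 = 13 - (-174) = 187
Since det(O) ≠ 0, rank(O) = 2 and the system is completely observable.

187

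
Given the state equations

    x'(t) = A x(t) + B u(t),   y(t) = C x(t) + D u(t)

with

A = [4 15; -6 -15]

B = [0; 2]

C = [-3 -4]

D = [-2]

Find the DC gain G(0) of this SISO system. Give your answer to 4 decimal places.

-3.9333

G(0) = C(-A)^{-1}B + D = -C A^{-1} B + D.
det A = 30, so A^{-1} = (1/30)·adj(A) = [[-1/2, -1/2], [1/5, 2/15]]
A^{-1} B = [-1, 4/15]^T
C A^{-1} B = 29/15
G(0) = D - C A^{-1} B = -2 - (29/15) = -59/15 ≈ -3.9333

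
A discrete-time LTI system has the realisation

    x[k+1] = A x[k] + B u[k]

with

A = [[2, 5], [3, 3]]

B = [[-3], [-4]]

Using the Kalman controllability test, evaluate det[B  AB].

-41

AB = [[-26], [-21]]
Controllability matrix C = [B  AB] = [[-3, -26], [-4, -21]]
det(C) = (-3)·(-21) - (-26)·(-4) = 63 - 104 = -41
Since det(C) ≠ 0, rank(C) = 2 and the system is completely controllable.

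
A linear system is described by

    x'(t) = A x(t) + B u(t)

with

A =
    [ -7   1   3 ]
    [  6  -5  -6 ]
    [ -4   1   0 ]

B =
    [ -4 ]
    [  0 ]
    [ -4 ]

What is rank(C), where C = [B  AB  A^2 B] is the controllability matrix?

AB = [[16], [0], [16]]
A^2B = [[-64], [0], [-64]]
Controllability matrix C = [B  AB  A^2B] = [[-4, 16, -64], [0, 0, 0], [-4, 16, -64]]
Every column of C is a scalar multiple of column 1 = [-4, 0, -4] (multipliers 1, -4, 16), so the columns span a one-dimensional space.
C ≠ 0, hence rank(C) = 1.
rank(C) = 1 < n = 3, so the pair (A, B) is not completely controllable.

1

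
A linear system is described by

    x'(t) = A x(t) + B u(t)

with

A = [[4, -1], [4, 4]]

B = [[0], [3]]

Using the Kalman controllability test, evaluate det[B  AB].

9

AB = [[-3], [12]]
Controllability matrix C = [B  AB] = [[0, -3], [3, 12]]
det(C) = 0·12 - (-3)·3 = 0 - (-9) = 9
Since det(C) ≠ 0, rank(C) = 2 and the system is completely controllable.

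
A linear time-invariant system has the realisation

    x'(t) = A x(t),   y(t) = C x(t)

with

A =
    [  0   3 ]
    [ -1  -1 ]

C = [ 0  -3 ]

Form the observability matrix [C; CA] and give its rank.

CA = [[3, 3]]
Observability matrix O = [C; CA] = [[0, -3], [3, 3]]
det(O) = 0·3 - (-3)·3 = 0 - (-9) = 9 ≠ 0, so rank(O) = 2.
rank(O) = 2 = n, so the pair (A, C) is completely observable.

2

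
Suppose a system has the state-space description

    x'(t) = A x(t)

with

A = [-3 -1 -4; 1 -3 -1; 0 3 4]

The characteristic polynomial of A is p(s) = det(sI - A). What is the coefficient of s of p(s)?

-11

Expand det(sI - A) for the 3×3 matrix.
p(s) = s^3 + 2s^2 - 11s - 19.
(Check: constant term = det(-A) = (-1)^3 det A = -19; coefficient of s^2 = -tr A = 2.)
The coefficient of s is -11.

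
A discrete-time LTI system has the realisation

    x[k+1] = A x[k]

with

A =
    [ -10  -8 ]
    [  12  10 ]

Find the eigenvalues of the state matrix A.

det(zI - A) = z^2 - (tr A)z + det A, with tr A = (-10) + 10 = 0 and det A = (-10)·10 - (-8)·12 = -100 - (-96) = -4.
So p(z) = det(zI - A) = z^2 - 4.
Factor z^2 - 4: two numbers with sum 0 and product -4 are 2 and -2, so z^2 - 4 = (z - 2)(z + 2).
Hence p(z) = (z - 2) (z + 2), with roots -2, 2.

-2, 2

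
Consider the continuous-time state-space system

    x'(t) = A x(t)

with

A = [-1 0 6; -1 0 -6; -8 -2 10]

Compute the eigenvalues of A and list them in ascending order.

2, 3, 4

det(sI - A) = s^3 - (tr A)s^2 + (M11 + M22 + M33)s - det A, where Mii is the 2×2 principal minor of A obtained by deleting row i and column i.
tr A = (-1) + 0 + 10 = 9; M11 = 0·10 - (-6)·(-2) = 0 - 12 = -12; M22 = (-1)·10 - 6·(-8) = -10 - (-48) = 38; M33 = (-1)·0 - 0·(-1) = 0 - 0 = 0; sum of minors = 26.
det A = (-1)·(0·10 - (-6)·(-2)) - 0·((-1)·10 - (-6)·(-8)) + 6·((-1)·(-2) - 0·(-8)) = (-1)·(-12) - 0·(-58) + 6·2 = 24.
So p(s) = det(sI - A) = s^3 - 9s^2 + 26s - 24.
Rational-root test: any integer root divides -24. Testing small divisors, s = 2 works: p(2) = 8 + (-36) + 52 + (-24) = 0, so (s - 2) is a factor.
Dividing, p(s) = (s - 2)(s^2 - 7s + 12).
Factor s^2 - 7s + 12: two numbers with sum 7 and product 12 are 4 and 3, so s^2 - 7s + 12 = (s - 4)(s - 3).
Hence p(s) = (s - 4) (s - 3) (s - 2), with roots 2, 3, 4.
At least one eigenvalue has non-negative real part, so the system is not asymptotically stable.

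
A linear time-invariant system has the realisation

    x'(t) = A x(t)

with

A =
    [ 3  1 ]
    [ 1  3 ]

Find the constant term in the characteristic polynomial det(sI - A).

For a 2×2 matrix, det(sI - A) = s^2 - (tr A)s + det A.
tr A = 6, det A = 8.
So p(s) = s^2 - 6s + 8.
The constant term is 8.

8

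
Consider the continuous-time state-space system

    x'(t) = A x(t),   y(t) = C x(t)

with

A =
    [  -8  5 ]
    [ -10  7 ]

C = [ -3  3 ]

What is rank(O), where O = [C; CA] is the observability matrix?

1

CA = [[-6, 6]]
Observability matrix O = [C; CA] = [[-3, 3], [-6, 6]]
Every row of O is a scalar multiple of row 1 = [-3, 3] (multipliers 1, 2), so the rows span a one-dimensional space.
O ≠ 0, hence rank(O) = 1.
rank(O) = 1 < n = 2, so the pair (A, C) is not completely observable.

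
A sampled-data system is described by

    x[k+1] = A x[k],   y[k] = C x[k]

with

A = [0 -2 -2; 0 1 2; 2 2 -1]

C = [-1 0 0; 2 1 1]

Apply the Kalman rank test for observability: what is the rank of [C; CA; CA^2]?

CA = [[0, 2, 2], [2, -1, -3]]
CA^2 = [[4, 6, 2], [-6, -11, -3]]
Observability matrix O = [C; CA; CA^2] = [[-1, 0, 0], [2, 1, 1], [0, 2, 2], [2, -1, -3], [4, 6, 2], [-6, -11, -3]]
Take the 3×3 submatrix of O formed by rows 1, 2, 4: [[-1, 0, 0], [2, 1, 1], [2, -1, -3]]. Its determinant is (-1)·(1·(-3) - 1·(-1)) - 0·(2·(-3) - 1·2) + 0·(2·(-1) - 1·2) = (-1)·(-2) - 0·(-8) + 0·(-4) = 2 ≠ 0.
So rank(O) ≥ 3; since O has 3 columns, rank(O) = 3.
rank(O) = 3 = n, so the pair (A, C) is completely observable.

3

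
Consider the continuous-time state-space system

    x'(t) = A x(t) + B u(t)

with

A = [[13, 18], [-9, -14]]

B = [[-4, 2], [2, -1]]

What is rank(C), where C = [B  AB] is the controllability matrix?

1

AB = [[-16, 8], [8, -4]]
Controllability matrix C = [B  AB] = [[-4, 2, -16, 8], [2, -1, 8, -4]]
Every column of C is a scalar multiple of column 1 = [-4, 2] (multipliers 1, -1/2, 4, -2), so the columns span a one-dimensional space.
C ≠ 0, hence rank(C) = 1.
rank(C) = 1 < n = 2, so the pair (A, B) is not completely controllable.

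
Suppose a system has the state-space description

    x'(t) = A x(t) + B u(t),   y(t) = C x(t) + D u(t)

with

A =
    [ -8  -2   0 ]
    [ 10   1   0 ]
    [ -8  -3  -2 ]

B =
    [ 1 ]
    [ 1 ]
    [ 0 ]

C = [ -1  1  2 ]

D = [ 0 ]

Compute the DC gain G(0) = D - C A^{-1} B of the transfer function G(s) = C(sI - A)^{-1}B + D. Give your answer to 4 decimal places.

-0.7500

G(0) = C(-A)^{-1}B + D = -C A^{-1} B + D.
det A = -24, so A^{-1} = (1/-24)·adj(A) = [[1/12, 1/6, 0], [-5/6, -2/3, 0], [11/12, 1/3, -1/2]]
A^{-1} B = [1/4, -3/2, 5/4]^T
C A^{-1} B = 3/4
G(0) = D - C A^{-1} B = 0 - (3/4) = -3/4 ≈ -0.7500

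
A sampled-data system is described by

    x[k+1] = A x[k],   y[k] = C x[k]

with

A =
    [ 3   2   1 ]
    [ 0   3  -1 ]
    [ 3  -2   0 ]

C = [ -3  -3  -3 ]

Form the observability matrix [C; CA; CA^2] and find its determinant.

-1701

CA = [[-18, -9, 0]]
CA^2 = [[-54, -63, -9]]
Observability matrix O = [C; CA; CA^2] = [[-3, -3, -3], [-18, -9, 0], [-54, -63, -9]]
Expanding along the first row, det(O) = (-3)·((-9)·(-9) - 0·(-63)) - (-3)·((-18)·(-9) - 0·(-54)) + (-3)·((-18)·(-63) - (-9)·(-54)) = (-3)·81 - (-3)·162 + (-3)·648 = -1701
Since det(O) ≠ 0, rank(O) = 3 and the system is completely observable.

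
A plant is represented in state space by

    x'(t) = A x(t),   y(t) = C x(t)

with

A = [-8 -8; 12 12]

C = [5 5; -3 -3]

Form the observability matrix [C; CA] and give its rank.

1

CA = [[20, 20], [-12, -12]]
Observability matrix O = [C; CA] = [[5, 5], [-3, -3], [20, 20], [-12, -12]]
Every row of O is a scalar multiple of row 1 = [5, 5] (multipliers 1, -3/5, 4, -12/5), so the rows span a one-dimensional space.
O ≠ 0, hence rank(O) = 1.
rank(O) = 1 < n = 2, so the pair (A, C) is not completely observable.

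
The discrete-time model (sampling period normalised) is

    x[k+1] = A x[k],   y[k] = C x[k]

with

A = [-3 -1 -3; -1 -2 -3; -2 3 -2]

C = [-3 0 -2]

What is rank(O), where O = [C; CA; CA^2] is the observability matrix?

CA = [[13, -3, 13]]
CA^2 = [[-62, 32, -56]]
Observability matrix O = [C; CA; CA^2] = [[-3, 0, -2], [13, -3, 13], [-62, 32, -56]]
det(O) = (-3)·((-3)·(-56) - 13·32) - 0·(13·(-56) - 13·(-62)) + (-2)·(13·32 - (-3)·(-62)) = (-3)·(-248) - 0·78 + (-2)·230 = 284 ≠ 0, so rank(O) = 3.
rank(O) = 3 = n, so the pair (A, C) is completely observable.

3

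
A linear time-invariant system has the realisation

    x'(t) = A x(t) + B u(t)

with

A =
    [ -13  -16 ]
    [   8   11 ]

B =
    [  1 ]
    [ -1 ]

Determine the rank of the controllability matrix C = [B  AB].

1

AB = [[3], [-3]]
Controllability matrix C = [B  AB] = [[1, 3], [-1, -3]]
Every column of C is a scalar multiple of column 1 = [1, -1] (multipliers 1, 3), so the columns span a one-dimensional space.
C ≠ 0, hence rank(C) = 1.
rank(C) = 1 < n = 2, so the pair (A, B) is not completely controllable.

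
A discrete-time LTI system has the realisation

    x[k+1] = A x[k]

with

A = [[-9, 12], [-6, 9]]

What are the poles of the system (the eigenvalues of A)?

-3, 3

det(zI - A) = z^2 - (tr A)z + det A, with tr A = (-9) + 9 = 0 and det A = (-9)·9 - 12·(-6) = -81 - (-72) = -9.
So p(z) = det(zI - A) = z^2 - 9.
Factor z^2 - 9: two numbers with sum 0 and product -9 are 3 and -3, so z^2 - 9 = (z - 3)(z + 3).
Hence p(z) = (z - 3) (z + 3), with roots -3, 3.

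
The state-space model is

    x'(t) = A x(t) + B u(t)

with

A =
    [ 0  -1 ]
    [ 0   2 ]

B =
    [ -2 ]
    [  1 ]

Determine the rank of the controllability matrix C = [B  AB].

AB = [[-1], [2]]
Controllability matrix C = [B  AB] = [[-2, -1], [1, 2]]
det(C) = (-2)·2 - (-1)·1 = -4 - (-1) = -3 ≠ 0, so rank(C) = 2.
rank(C) = 2 = n, so the pair (A, B) is completely controllable.

2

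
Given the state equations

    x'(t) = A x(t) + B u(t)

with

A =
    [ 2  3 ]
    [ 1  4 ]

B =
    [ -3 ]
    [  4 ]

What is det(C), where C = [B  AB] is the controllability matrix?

-63

AB = [[6], [13]]
Controllability matrix C = [B  AB] = [[-3, 6], [4, 13]]
det(C) = (-3)·13 - 6·4 = -39 - 24 = -63
Since det(C) ≠ 0, rank(C) = 2 and the system is completely controllable.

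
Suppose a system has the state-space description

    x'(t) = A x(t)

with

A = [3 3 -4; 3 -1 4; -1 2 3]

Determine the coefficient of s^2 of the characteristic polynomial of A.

Expand det(sI - A) for the 3×3 matrix.
p(s) = s^3 - 5s^2 - 18s + 92.
(Check: constant term = det(-A) = (-1)^3 det A = 92; coefficient of s^2 = -tr A = -5.)
The coefficient of s^2 is -5.

-5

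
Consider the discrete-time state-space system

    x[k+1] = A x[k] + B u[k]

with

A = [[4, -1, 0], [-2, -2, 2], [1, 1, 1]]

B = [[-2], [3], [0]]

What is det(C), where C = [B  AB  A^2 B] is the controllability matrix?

AB = [[-11], [-2], [1]]
A^2B = [[-42], [28], [-12]]
Controllability matrix C = [B  AB  A^2B] = [[-2, -11, -42], [3, -2, 28], [0, 1, -12]]
Expanding along the first row, det(C) = (-2)·((-2)·(-12) - 28·1) - (-11)·(3·(-12) - 28·0) + (-42)·(3·1 - (-2)·0) = (-2)·(-4) - (-11)·(-36) + (-42)·3 = -514
Since det(C) ≠ 0, rank(C) = 3 and the system is completely controllable.

-514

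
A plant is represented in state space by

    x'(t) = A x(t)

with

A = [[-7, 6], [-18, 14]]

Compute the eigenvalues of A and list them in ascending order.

2, 5

det(sI - A) = s^2 - (tr A)s + det A, with tr A = (-7) + 14 = 7 and det A = (-7)·14 - 6·(-18) = -98 - (-108) = 10.
So p(s) = det(sI - A) = s^2 - 7s + 10.
Factor s^2 - 7s + 10: two numbers with sum 7 and product 10 are 5 and 2, so s^2 - 7s + 10 = (s - 5)(s - 2).
Hence p(s) = (s - 5) (s - 2), with roots 2, 5.
At least one eigenvalue has non-negative real part, so the system is not asymptotically stable.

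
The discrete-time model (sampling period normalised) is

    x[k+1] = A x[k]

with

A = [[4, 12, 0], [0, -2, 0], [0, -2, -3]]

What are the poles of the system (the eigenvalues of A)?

-3, -2, 4

det(zI - A) = z^3 - (tr A)z^2 + (M11 + M22 + M33)z - det A, where Mii is the 2×2 principal minor of A obtained by deleting row i and column i.
tr A = 4 + (-2) + (-3) = -1; M11 = (-2)·(-3) - 0·(-2) = 6 - 0 = 6; M22 = 4·(-3) - 0·0 = -12 - 0 = -12; M33 = 4·(-2) - 12·0 = -8 - 0 = -8; sum of minors = -14.
det A = 4·((-2)·(-3) - 0·(-2)) - 12·(0·(-3) - 0·0) + 0·(0·(-2) - (-2)·0) = 4·6 - 12·0 + 0·0 = 24.
So p(z) = det(zI - A) = z^3 + z^2 - 14z - 24.
Rational-root test: any integer root divides -24. Testing small divisors, z = -2 works: p(-2) = -8 + 4 + 28 + (-24) = 0, so (z + 2) is a factor.
Dividing, p(z) = (z + 2)(z^2 - z - 12).
Factor z^2 - z - 12: two numbers with sum 1 and product -12 are 4 and -3, so z^2 - z - 12 = (z - 4)(z + 3).
Hence p(z) = (z - 4) (z + 2) (z + 3), with roots -3, -2, 4.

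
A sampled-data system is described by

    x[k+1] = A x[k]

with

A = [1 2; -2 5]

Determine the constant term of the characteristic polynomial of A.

9

For a 2×2 matrix, det(zI - A) = z^2 - (tr A)z + det A.
tr A = 6, det A = 9.
So p(z) = z^2 - 6z + 9.
The constant term is 9.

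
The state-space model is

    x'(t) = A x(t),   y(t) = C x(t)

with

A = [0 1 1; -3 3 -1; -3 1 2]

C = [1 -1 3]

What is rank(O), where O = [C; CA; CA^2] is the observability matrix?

CA = [[-6, 1, 8]]
CA^2 = [[-27, 5, 9]]
Observability matrix O = [C; CA; CA^2] = [[1, -1, 3], [-6, 1, 8], [-27, 5, 9]]
det(O) = 1·(1·9 - 8·5) - (-1)·((-6)·9 - 8·(-27)) + 3·((-6)·5 - 1·(-27)) = 1·(-31) - (-1)·162 + 3·(-3) = 122 ≠ 0, so rank(O) = 3.
rank(O) = 3 = n, so the pair (A, C) is completely observable.

3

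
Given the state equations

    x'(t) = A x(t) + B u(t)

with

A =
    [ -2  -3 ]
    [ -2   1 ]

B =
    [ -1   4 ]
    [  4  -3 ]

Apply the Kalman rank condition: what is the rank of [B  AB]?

2

AB = [[-10, 1], [6, -11]]
Controllability matrix C = [B  AB] = [[-1, 4, -10, 1], [4, -3, 6, -11]]
Take the 2×2 submatrix of C formed by columns 1, 2: [[-1, 4], [4, -3]]. Its determinant is (-1)·(-3) - 4·4 = 3 - 16 = -13 ≠ 0.
So rank(C) ≥ 2; since C has 2 rows, rank(C) = 2.
rank(C) = 2 = n, so the pair (A, B) is completely controllable.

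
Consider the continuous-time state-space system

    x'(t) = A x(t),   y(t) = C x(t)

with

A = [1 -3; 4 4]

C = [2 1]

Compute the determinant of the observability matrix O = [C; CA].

CA = [[6, -2]]
Observability matrix O = [C; CA] = [[2, 1], [6, -2]]
det(O) = 2·(-2) - 1·6 = -4 - 6 = -10
Since det(O) ≠ 0, rank(O) = 2 and the system is completely observable.

-10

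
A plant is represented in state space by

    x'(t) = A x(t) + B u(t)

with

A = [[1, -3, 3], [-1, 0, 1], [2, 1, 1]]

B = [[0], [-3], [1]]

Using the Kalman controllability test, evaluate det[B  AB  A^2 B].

AB = [[12], [1], [-2]]
A^2B = [[3], [-14], [23]]
Controllability matrix C = [B  AB  A^2B] = [[0, 12, 3], [-3, 1, -14], [1, -2, 23]]
Expanding along the first row, det(C) = 0·(1·23 - (-14)·(-2)) - 12·((-3)·23 - (-14)·1) + 3·((-3)·(-2) - 1·1) = 0·(-5) - 12·(-55) + 3·5 = 675
Since det(C) ≠ 0, rank(C) = 3 and the system is completely controllable.

675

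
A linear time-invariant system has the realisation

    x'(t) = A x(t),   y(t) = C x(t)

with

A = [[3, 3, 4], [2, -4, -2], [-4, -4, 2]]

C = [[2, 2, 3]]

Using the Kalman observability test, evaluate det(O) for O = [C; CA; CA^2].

CA = [[-2, -14, 10]]
CA^2 = [[-74, 10, 40]]
Observability matrix O = [C; CA; CA^2] = [[2, 2, 3], [-2, -14, 10], [-74, 10, 40]]
Expanding along the first row, det(O) = 2·((-14)·40 - 10·10) - 2·((-2)·40 - 10·(-74)) + 3·((-2)·10 - (-14)·(-74)) = 2·(-660) - 2·660 + 3·(-1056) = -5808
Since det(O) ≠ 0, rank(O) = 3 and the system is completely observable.

-5808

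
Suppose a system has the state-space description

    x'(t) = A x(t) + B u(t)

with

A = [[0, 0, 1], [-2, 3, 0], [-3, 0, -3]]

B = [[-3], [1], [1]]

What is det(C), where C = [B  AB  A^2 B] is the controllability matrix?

1045

AB = [[1], [9], [6]]
A^2B = [[6], [25], [-21]]
Controllability matrix C = [B  AB  A^2B] = [[-3, 1, 6], [1, 9, 25], [1, 6, -21]]
Expanding along the first row, det(C) = (-3)·(9·(-21) - 25·6) - 1·(1·(-21) - 25·1) + 6·(1·6 - 9·1) = (-3)·(-339) - 1·(-46) + 6·(-3) = 1045
Since det(C) ≠ 0, rank(C) = 3 and the system is completely controllable.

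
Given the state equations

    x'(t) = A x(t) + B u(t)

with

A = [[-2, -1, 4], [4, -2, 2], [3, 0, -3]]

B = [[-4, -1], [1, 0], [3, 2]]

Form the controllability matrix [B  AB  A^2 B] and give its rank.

AB = [[19, 10], [-12, 0], [-21, -9]]
A^2B = [[-110, -56], [58, 22], [120, 57]]
Controllability matrix C = [B  AB  A^2B] = [[-4, -1, 19, 10, -110, -56], [1, 0, -12, 0, 58, 22], [3, 2, -21, -9, 120, 57]]
Take the 3×3 submatrix of C formed by columns 1, 2, 3: [[-4, -1, 19], [1, 0, -12], [3, 2, -21]]. Its determinant is (-4)·(0·(-21) - (-12)·2) - (-1)·(1·(-21) - (-12)·3) + 19·(1·2 - 0·3) = (-4)·24 - (-1)·15 + 19·2 = -43 ≠ 0.
So rank(C) ≥ 3; since C has 3 rows, rank(C) = 3.
rank(C) = 3 = n, so the pair (A, B) is completely controllable.

3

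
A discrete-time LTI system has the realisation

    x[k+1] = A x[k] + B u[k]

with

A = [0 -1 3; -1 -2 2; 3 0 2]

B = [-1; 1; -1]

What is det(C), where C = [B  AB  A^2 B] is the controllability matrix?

AB = [[-4], [-3], [-5]]
A^2B = [[-12], [0], [-22]]
Controllability matrix C = [B  AB  A^2B] = [[-1, -4, -12], [1, -3, 0], [-1, -5, -22]]
Expanding along the first row, det(C) = (-1)·((-3)·(-22) - 0·(-5)) - (-4)·(1·(-22) - 0·(-1)) + (-12)·(1·(-5) - (-3)·(-1)) = (-1)·66 - (-4)·(-22) + (-12)·(-8) = -58
Since det(C) ≠ 0, rank(C) = 3 and the system is completely controllable.

-58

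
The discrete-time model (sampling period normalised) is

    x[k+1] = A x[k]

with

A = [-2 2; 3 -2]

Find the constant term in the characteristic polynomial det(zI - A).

-2

For a 2×2 matrix, det(zI - A) = z^2 - (tr A)z + det A.
tr A = -4, det A = -2.
So p(z) = z^2 + 4z - 2.
The constant term is -2.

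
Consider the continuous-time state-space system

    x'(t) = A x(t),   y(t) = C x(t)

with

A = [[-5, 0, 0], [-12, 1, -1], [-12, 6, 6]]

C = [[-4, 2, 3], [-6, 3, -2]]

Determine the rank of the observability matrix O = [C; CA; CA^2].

2

CA = [[-40, 20, 16], [18, -9, -15]]
CA^2 = [[-232, 116, 76], [198, -99, -81]]
Observability matrix O = [C; CA; CA^2] = [[-4, 2, 3], [-6, 3, -2], [-40, 20, 16], [18, -9, -15], [-232, 116, 76], [198, -99, -81]]
The columns c1, c2, c3 of O are linearly dependent: c1 + 2·c2 = 0 (check each entry), so rank(O) ≤ 2.
The 2×2 minor from rows 1, 2, columns 1, 3 is (-4)·(-2) - 3·(-6) = 8 - (-18) = 26 ≠ 0, so rank(O) = 2.
rank(O) = 2 < n = 3, so the pair (A, C) is not completely observable.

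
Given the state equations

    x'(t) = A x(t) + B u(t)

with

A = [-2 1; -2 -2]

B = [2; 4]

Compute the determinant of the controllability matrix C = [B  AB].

AB = [[0], [-12]]
Controllability matrix C = [B  AB] = [[2, 0], [4, -12]]
det(C) = 2·(-12) - 0·4 = -24 - 0 = -24
Since det(C) ≠ 0, rank(C) = 2 and the system is completely controllable.

-24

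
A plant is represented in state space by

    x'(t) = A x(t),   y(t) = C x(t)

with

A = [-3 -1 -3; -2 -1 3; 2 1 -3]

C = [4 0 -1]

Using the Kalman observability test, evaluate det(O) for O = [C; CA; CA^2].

-750

CA = [[-14, -5, -9]]
CA^2 = [[34, 10, 54]]
Observability matrix O = [C; CA; CA^2] = [[4, 0, -1], [-14, -5, -9], [34, 10, 54]]
Expanding along the first row, det(O) = 4·((-5)·54 - (-9)·10) - 0·((-14)·54 - (-9)·34) + (-1)·((-14)·10 - (-5)·34) = 4·(-180) - 0·(-450) + (-1)·30 = -750
Since det(O) ≠ 0, rank(O) = 3 and the system is completely observable.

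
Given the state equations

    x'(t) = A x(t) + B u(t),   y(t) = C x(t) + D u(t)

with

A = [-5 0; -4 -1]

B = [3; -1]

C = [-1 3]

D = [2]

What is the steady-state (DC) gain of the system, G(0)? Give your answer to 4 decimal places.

G(0) = C(-A)^{-1}B + D = -C A^{-1} B + D.
det A = 5, so A^{-1} = (1/5)·adj(A) = [[-1/5, 0], [4/5, -1]]
A^{-1} B = [-3/5, 17/5]^T
C A^{-1} B = 54/5
G(0) = D - C A^{-1} B = 2 - (54/5) = -44/5 ≈ -8.8000

-8.8000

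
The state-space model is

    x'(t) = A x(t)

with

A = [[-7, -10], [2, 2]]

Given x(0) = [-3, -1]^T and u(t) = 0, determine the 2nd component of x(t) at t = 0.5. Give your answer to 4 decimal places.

det(sI - A) = s^2 - (tr A)s + det A, with tr A = (-7) + 2 = -5 and det A = (-7)·2 - (-10)·2 = -14 - (-20) = 6.
So p(s) = det(sI - A) = s^2 + 5s + 6.
Factor s^2 + 5s + 6: two numbers with sum -5 and product 6 are -2 and -3, so s^2 + 5s + 6 = (s + 2)(s + 3).
Hence p(s) = (s + 2) (s + 3), with roots -3, -2.
The eigenvalues -3, -2 are distinct and real, so A is diagonalisable and x(t) = e^{At} x(0) = V diag(e^{λ_i t}) V^{-1} x(0), where the columns of V are the eigenvectors.
λ = -3: A - (-3)I = [[-4, -10], [2, 5]]. Row 1 gives (-4)·v1 + (-10)·v2 = 0, so take v_1 = [5, -2]^T.
λ = -2: A - (-2)I = [[-5, -10], [2, 4]]. Row 1 gives (-5)·v1 + (-10)·v2 = 0, so take v_2 = [-2, 1]^T.
V = [v_1 v_2] = [[5, -2], [-2, 1]] has det V = 1, so V^{-1} = adj(V)/det V = [[1, 2], [2, 5]].
Modal coordinates z(0) = V^{-1} x(0): 1·(-3) + 2·(-1) = -5; 2·(-3) + 5·(-1) = -11; so z(0) = [-5, -11]^T.
x_2(t) = Σ_i (v_i)_2 · z_i(0) · e^{λ_i t} (row 2 of V times the modal terms).
x_2(0.5) = (-2)·(-5)·e^{-3·0.5} + 1·(-11)·e^{-2·0.5} = 10·0.223130 + (-11)·0.367879 = -1.8154.

-1.8154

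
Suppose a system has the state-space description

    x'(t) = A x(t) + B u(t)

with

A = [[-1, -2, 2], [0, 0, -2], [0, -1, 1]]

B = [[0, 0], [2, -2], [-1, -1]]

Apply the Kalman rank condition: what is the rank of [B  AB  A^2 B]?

AB = [[-6, 2], [2, 2], [-3, 1]]
A^2B = [[-4, -4], [6, -2], [-5, -1]]
Controllability matrix C = [B  AB  A^2B] = [[0, 0, -6, 2, -4, -4], [2, -2, 2, 2, 6, -2], [-1, -1, -3, 1, -5, -1]]
Take the 3×3 submatrix of C formed by columns 1, 2, 3: [[0, 0, -6], [2, -2, 2], [-1, -1, -3]]. Its determinant is 0·((-2)·(-3) - 2·(-1)) - 0·(2·(-3) - 2·(-1)) + (-6)·(2·(-1) - (-2)·(-1)) = 0·8 - 0·(-4) + (-6)·(-4) = 24 ≠ 0.
So rank(C) ≥ 3; since C has 3 rows, rank(C) = 3.
rank(C) = 3 = n, so the pair (A, B) is completely controllable.

3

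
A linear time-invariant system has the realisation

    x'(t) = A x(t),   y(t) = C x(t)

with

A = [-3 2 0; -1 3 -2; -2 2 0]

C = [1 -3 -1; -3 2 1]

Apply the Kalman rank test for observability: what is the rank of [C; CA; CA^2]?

3

CA = [[2, -9, 6], [5, 2, -4]]
CA^2 = [[-9, -11, 18], [-9, 8, -4]]
Observability matrix O = [C; CA; CA^2] = [[1, -3, -1], [-3, 2, 1], [2, -9, 6], [5, 2, -4], [-9, -11, 18], [-9, 8, -4]]
Take the 3×3 submatrix of O formed by rows 1, 2, 3: [[1, -3, -1], [-3, 2, 1], [2, -9, 6]]. Its determinant is 1·(2·6 - 1·(-9)) - (-3)·((-3)·6 - 1·2) + (-1)·((-3)·(-9) - 2·2) = 1·21 - (-3)·(-20) + (-1)·23 = -62 ≠ 0.
So rank(O) ≥ 3; since O has 3 columns, rank(O) = 3.
rank(O) = 3 = n, so the pair (A, C) is completely observable.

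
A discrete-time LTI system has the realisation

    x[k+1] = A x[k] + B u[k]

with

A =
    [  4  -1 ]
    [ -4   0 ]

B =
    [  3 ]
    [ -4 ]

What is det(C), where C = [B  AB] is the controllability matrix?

28

AB = [[16], [-12]]
Controllability matrix C = [B  AB] = [[3, 16], [-4, -12]]
det(C) = 3·(-12) - 16·(-4) = -36 - (-64) = 28
Since det(C) ≠ 0, rank(C) = 2 and the system is completely controllable.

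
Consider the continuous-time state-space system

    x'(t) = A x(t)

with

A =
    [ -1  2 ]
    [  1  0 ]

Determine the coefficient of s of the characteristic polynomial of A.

For a 2×2 matrix, det(sI - A) = s^2 - (tr A)s + det A.
tr A = -1, det A = -2.
So p(s) = s^2 + s - 2.
The coefficient of s is 1.

1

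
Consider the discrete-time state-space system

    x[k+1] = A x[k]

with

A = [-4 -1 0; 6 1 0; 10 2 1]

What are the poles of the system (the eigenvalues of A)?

det(zI - A) = z^3 - (tr A)z^2 + (M11 + M22 + M33)z - det A, where Mii is the 2×2 principal minor of A obtained by deleting row i and column i.
tr A = (-4) + 1 + 1 = -2; M11 = 1·1 - 0·2 = 1 - 0 = 1; M22 = (-4)·1 - 0·10 = -4 - 0 = -4; M33 = (-4)·1 - (-1)·6 = -4 - (-6) = 2; sum of minors = -1.
det A = (-4)·(1·1 - 0·2) - (-1)·(6·1 - 0·10) + 0·(6·2 - 1·10) = (-4)·1 - (-1)·6 + 0·2 = 2.
So p(z) = det(zI - A) = z^3 + 2z^2 - z - 2.
Rational-root test: any integer root divides -2. Testing small divisors, z = -1 works: p(-1) = -1 + 2 + 1 + (-2) = 0, so (z + 1) is a factor.
Dividing, p(z) = (z + 1)(z^2 + z - 2).
Factor z^2 + z - 2: two numbers with sum -1 and product -2 are 1 and -2, so z^2 + z - 2 = (z - 1)(z + 2).
Hence p(z) = (z - 1) (z + 1) (z + 2), with roots -2, -1, 1.

-2, -1, 1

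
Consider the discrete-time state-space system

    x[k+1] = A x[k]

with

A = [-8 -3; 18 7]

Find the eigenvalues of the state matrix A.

-2, 1

det(zI - A) = z^2 - (tr A)z + det A, with tr A = (-8) + 7 = -1 and det A = (-8)·7 - (-3)·18 = -56 - (-54) = -2.
So p(z) = det(zI - A) = z^2 + z - 2.
Factor z^2 + z - 2: two numbers with sum -1 and product -2 are 1 and -2, so z^2 + z - 2 = (z - 1)(z + 2).
Hence p(z) = (z - 1) (z + 2), with roots -2, 1.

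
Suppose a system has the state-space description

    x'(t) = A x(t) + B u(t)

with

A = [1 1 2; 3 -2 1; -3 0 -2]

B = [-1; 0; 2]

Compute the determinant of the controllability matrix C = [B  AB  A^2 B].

AB = [[3], [-1], [-1]]
A^2B = [[0], [10], [-7]]
Controllability matrix C = [B  AB  A^2B] = [[-1, 3, 0], [0, -1, 10], [2, -1, -7]]
Expanding along the first row, det(C) = (-1)·((-1)·(-7) - 10·(-1)) - 3·(0·(-7) - 10·2) + 0·(0·(-1) - (-1)·2) = (-1)·17 - 3·(-20) + 0·2 = 43
Since det(C) ≠ 0, rank(C) = 3 and the system is completely controllable.

43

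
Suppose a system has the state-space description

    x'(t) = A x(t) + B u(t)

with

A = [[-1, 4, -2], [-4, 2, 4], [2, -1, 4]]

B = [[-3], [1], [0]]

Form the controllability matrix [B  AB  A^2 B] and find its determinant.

1519

AB = [[7], [14], [-7]]
A^2B = [[63], [-28], [-28]]
Controllability matrix C = [B  AB  A^2B] = [[-3, 7, 63], [1, 14, -28], [0, -7, -28]]
Expanding along the first row, det(C) = (-3)·(14·(-28) - (-28)·(-7)) - 7·(1·(-28) - (-28)·0) + 63·(1·(-7) - 14·0) = (-3)·(-588) - 7·(-28) + 63·(-7) = 1519
Since det(C) ≠ 0, rank(C) = 3 and the system is completely controllable.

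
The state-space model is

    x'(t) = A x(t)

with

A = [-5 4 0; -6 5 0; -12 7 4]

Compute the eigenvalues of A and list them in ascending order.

det(sI - A) = s^3 - (tr A)s^2 + (M11 + M22 + M33)s - det A, where Mii is the 2×2 principal minor of A obtained by deleting row i and column i.
tr A = (-5) + 5 + 4 = 4; M11 = 5·4 - 0·7 = 20 - 0 = 20; M22 = (-5)·4 - 0·(-12) = -20 - 0 = -20; M33 = (-5)·5 - 4·(-6) = -25 - (-24) = -1; sum of minors = -1.
det A = (-5)·(5·4 - 0·7) - 4·((-6)·4 - 0·(-12)) + 0·((-6)·7 - 5·(-12)) = (-5)·20 - 4·(-24) + 0·18 = -4.
So p(s) = det(sI - A) = s^3 - 4s^2 - s + 4.
Rational-root test: any integer root divides 4. Testing small divisors, s = -1 works: p(-1) = -1 + (-4) + 1 + 4 = 0, so (s + 1) is a factor.
Dividing, p(s) = (s + 1)(s^2 - 5s + 4).
Factor s^2 - 5s + 4: two numbers with sum 5 and product 4 are 4 and 1, so s^2 - 5s + 4 = (s - 4)(s - 1).
Hence p(s) = (s - 4) (s - 1) (s + 1), with roots -1, 1, 4.
At least one eigenvalue has non-negative real part, so the system is not asymptotically stable.

-1, 1, 4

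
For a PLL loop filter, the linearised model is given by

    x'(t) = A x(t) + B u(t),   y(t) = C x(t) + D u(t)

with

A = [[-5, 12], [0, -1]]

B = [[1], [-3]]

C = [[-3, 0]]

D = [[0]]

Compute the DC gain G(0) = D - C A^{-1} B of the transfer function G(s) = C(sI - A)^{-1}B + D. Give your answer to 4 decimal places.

G(0) = C(-A)^{-1}B + D = -C A^{-1} B + D.
det A = 5, so A^{-1} = (1/5)·adj(A) = [[-1/5, -12/5], [0, -1]]
A^{-1} B = [7, 3]^T
C A^{-1} B = -21
G(0) = D - C A^{-1} B = 0 - (-21) = 21

21.0000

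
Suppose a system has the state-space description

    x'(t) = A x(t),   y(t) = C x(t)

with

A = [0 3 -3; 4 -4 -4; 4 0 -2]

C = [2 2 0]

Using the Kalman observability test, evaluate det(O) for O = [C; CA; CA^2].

2448

CA = [[8, -2, -14]]
CA^2 = [[-64, 32, 12]]
Observability matrix O = [C; CA; CA^2] = [[2, 2, 0], [8, -2, -14], [-64, 32, 12]]
Expanding along the first row, det(O) = 2·((-2)·12 - (-14)·32) - 2·(8·12 - (-14)·(-64)) + 0·(8·32 - (-2)·(-64)) = 2·424 - 2·(-800) + 0·128 = 2448
Since det(O) ≠ 0, rank(O) = 3 and the system is completely observable.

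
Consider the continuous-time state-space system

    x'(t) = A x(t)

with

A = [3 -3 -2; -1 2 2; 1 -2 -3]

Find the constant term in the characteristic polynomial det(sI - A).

Expand det(sI - A) for the 3×3 matrix.
p(s) = s^3 - 2s^2 - 6s + 3.
(Check: constant term = det(-A) = (-1)^3 det A = 3; coefficient of s^2 = -tr A = -2.)
The constant term is 3.

3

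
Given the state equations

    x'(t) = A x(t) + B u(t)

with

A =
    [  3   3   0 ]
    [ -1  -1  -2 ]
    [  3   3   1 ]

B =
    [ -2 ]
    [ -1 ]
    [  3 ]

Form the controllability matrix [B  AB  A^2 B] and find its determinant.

-1350

AB = [[-9], [-3], [-6]]
A^2B = [[-36], [24], [-42]]
Controllability matrix C = [B  AB  A^2B] = [[-2, -9, -36], [-1, -3, 24], [3, -6, -42]]
Expanding along the first row, det(C) = (-2)·((-3)·(-42) - 24·(-6)) - (-9)·((-1)·(-42) - 24·3) + (-36)·((-1)·(-6) - (-3)·3) = (-2)·270 - (-9)·(-30) + (-36)·15 = -1350
Since det(C) ≠ 0, rank(C) = 3 and the system is completely controllable.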